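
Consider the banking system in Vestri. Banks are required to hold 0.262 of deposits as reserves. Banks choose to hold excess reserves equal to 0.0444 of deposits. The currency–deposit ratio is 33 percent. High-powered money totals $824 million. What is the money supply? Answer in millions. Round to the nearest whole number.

The money multiplier is m = (1 + c) / (rr + e + c) = (1 + 0.33) / (0.262 + 0.0444 + 0.33) ≈ 2.0899.
So M = m × MB = 2.0899 × 824 = 1722.0776 million.

$1722 million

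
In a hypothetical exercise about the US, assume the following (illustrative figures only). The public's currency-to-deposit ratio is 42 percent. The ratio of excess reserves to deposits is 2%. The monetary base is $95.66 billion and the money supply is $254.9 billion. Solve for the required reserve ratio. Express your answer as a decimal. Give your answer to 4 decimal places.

0.0929

Using m = M/MB = 254.9/95.66 ≈ 2.664646. Since m = (1 + c)/(c + rr + e), the denominator satisfies c + rr + e = (1 + c)/m = (1 + 0.42) / 2.664646 ≈ 0.532904.
With c = 0.42 and e = 0.02, the required reserve ratio is 0.532904 − 0.42 − 0.02 = 0.092904.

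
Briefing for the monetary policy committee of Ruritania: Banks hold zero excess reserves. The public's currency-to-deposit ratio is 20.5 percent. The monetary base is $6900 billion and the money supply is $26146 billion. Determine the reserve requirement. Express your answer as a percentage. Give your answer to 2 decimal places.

11.30%

Using m = M/MB = 26146/6900 ≈ 3.789275. Since m = (1 + c)/(c + rr + e), the denominator satisfies c + rr + e = (1 + c)/m = (1 + 0.205) / 3.789275 ≈ 0.318003.
With c = 0.205 and e = 0, the reserve requirement is 0.318003 − 0.205 − 0 = 0.113003.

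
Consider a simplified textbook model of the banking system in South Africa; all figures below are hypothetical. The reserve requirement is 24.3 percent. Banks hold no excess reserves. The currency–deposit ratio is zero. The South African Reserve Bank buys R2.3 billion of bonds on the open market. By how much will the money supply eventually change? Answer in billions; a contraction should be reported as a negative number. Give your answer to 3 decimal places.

R9.465 billion

The simple money multiplier is m = 1/rr = 1/0.243 ≈ 4.11523.
An open-market purchase increases the monetary base by 2.3 billion, so ΔM = m × ΔMB = 4.11523 × 2.3 ≈ 9.465 billion.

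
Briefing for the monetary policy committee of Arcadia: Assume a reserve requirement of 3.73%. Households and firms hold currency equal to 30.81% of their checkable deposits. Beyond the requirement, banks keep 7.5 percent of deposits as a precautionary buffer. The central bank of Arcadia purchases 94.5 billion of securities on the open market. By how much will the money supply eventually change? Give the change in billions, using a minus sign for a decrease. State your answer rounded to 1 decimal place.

The money multiplier is m = (1 + c) / (rr + e + c) = (1 + 0.3081) / (0.0373 + 0.075 + 0.3081) ≈ 3.1116.
The purchase adds 94.5 billion of base, so ΔM = m × ΔMB = 3.1116 × (+94.5) = 294.0462 billion.

294.0 billion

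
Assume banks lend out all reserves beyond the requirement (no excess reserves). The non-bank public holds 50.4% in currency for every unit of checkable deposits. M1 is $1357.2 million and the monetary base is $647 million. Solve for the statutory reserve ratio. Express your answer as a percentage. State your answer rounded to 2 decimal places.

21.30%

Using m = M/MB = 1357.2/647 ≈ 2.097682. Since m = (1 + c)/(c + rr + e), the denominator satisfies c + rr + e = (1 + c)/m = (1 + 0.504) / 2.097682 ≈ 0.716982.
With c = 0.504 and e = 0, the statutory reserve ratio is 0.716982 − 0.504 − 0 = 0.212982.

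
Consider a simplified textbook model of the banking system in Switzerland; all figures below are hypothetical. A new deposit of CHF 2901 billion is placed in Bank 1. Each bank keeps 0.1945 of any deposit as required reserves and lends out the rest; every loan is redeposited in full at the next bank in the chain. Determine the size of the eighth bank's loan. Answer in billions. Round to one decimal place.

Each bank lends a fraction (1 − rr) = 0.8055 of the deposit it receives, so Bank 8 receives 2901·0.8055^7 and lends 2901·0.8055^8 ≈ 514.1290 billion.

CHF 514.1 billion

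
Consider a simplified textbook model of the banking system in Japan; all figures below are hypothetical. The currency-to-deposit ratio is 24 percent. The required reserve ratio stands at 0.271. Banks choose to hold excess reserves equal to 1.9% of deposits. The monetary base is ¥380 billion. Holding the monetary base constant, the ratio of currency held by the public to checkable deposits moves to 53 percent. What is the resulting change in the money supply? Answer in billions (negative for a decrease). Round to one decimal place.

Initially m₁ = (1 + 0.24) / (0.271 + 0.019 + 0.24) ≈ 2.33962, so M₁ = 2.33962 × 380 = 889.0556 billion.
After the change m₂ = (1 + 0.53) / (0.271 + 0.019 + 0.53) ≈ 1.86585, so M₂ = 1.86585 × 380 = 709.023 billion.
ΔM = M₂ − M₁ = 709.023 − 889.0556 = -180.0326 billion.

-180.0 billion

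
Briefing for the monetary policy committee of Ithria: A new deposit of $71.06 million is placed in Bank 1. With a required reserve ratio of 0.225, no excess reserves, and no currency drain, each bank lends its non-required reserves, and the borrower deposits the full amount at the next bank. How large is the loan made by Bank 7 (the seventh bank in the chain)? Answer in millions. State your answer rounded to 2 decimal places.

Each bank lends a fraction (1 − rr) = 0.7750 of the deposit it receives, so Bank 7 receives 71.06·0.7750^6 and lends 71.06·0.7750^7 ≈ 11.9327 million.

$11.93 million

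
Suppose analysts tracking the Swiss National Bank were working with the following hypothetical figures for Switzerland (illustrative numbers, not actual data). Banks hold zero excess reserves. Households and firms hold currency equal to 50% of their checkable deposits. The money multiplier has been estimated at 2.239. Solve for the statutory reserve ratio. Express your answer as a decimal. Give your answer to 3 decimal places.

Using m = 2.239. Since m = (1 + c)/(c + rr + e), the denominator satisfies c + rr + e = (1 + c)/m = (1 + 0.5) / 2.239 ≈ 0.669942.
With c = 0.5 and e = 0, the statutory reserve ratio is 0.669942 − 0.5 − 0 = 0.169942.

0.170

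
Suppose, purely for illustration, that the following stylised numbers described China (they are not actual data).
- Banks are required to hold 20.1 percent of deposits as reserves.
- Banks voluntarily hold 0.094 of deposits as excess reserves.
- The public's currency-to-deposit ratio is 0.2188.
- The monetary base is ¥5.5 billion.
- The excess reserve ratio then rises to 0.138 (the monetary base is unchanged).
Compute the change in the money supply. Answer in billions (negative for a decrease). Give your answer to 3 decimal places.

-1.029 billion

Initially m₁ = (1 + 0.2188) / (0.201 + 0.094 + 0.2188) ≈ 2.37213, so M₁ = 2.37213 × 5.5 ≈ 13.0467 billion.
After the change m₂ = (1 + 0.2188) / (0.201 + 0.138 + 0.2188) ≈ 2.18501, so M₂ = 2.18501 × 5.5 ≈ 12.0176 billion.
ΔM = M₂ − M₁ = 12.0176 − 13.0467 = -1.0291 billion.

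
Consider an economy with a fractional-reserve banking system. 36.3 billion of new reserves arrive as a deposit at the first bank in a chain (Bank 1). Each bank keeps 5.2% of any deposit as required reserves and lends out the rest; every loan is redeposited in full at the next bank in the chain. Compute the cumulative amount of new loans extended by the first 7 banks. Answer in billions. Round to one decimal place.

Bank i lends (1 − rr)^i of the original deposit: Bank 1 lends 36.3·0.9480 = 34.4124, Bank 2 lends 36.3·0.9480² ≈ 32.6230, and so on.
Summing a geometric series: total = 36.3·[0.9480·(1 − 0.9480^7) / (1 − 0.9480)] ≈ 206.4011 billion.

206.4 billion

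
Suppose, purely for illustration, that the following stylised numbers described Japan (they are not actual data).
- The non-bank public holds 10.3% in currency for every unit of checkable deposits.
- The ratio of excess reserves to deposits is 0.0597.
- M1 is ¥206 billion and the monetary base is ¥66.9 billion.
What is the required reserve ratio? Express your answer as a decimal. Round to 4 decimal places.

Using m = M/MB = 206/66.9 ≈ 3.079223. Since m = (1 + c)/(c + rr + e), the denominator satisfies c + rr + e = (1 + c)/m = (1 + 0.103) / 3.079223 ≈ 0.358207.
With c = 0.103 and e = 0.0597, the required reserve ratio is 0.358207 − 0.103 − 0.0597 = 0.195507.

0.1955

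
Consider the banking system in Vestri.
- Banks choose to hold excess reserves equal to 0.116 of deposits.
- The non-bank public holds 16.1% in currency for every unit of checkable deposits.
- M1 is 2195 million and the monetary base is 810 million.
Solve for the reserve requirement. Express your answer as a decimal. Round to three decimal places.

0.151

Using m = M/MB = 2195/810 ≈ 2.709877. Since m = (1 + c)/(c + rr + e), the denominator satisfies c + rr + e = (1 + c)/m = (1 + 0.161) / 2.709877 ≈ 0.428433.
With c = 0.161 and e = 0.116, the reserve requirement is 0.428433 − 0.161 − 0.116 = 0.151433.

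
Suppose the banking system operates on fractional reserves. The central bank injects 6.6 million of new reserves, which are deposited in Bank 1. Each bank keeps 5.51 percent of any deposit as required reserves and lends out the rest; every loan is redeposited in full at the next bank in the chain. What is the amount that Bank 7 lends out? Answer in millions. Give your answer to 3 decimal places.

Each bank lends a fraction (1 − rr) = 0.9449 of the deposit it receives, so Bank 7 receives 6.6·0.9449^6 and lends 6.6·0.9449^7 ≈ 4.4386 million.

4.439 million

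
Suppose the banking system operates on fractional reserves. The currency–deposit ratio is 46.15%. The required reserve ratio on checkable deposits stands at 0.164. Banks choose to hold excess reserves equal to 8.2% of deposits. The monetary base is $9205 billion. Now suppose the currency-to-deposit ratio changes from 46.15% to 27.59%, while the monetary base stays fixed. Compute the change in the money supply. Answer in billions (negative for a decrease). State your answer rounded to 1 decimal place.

$3488.7 billion

Initially m₁ = (1 + 0.4615) / (0.164 + 0.082 + 0.4615) ≈ 2.065724, so M₁ = 2.065724 × 9205 ≈ 19014.9894 billion.
After the change m₂ = (1 + 0.2759) / (0.164 + 0.082 + 0.2759) ≈ 2.444721, so M₂ = 2.444721 × 9205 ≈ 22503.6568 billion.
ΔM = M₂ − M₁ = 22503.6568 − 19014.9894 = 3488.6674 billion.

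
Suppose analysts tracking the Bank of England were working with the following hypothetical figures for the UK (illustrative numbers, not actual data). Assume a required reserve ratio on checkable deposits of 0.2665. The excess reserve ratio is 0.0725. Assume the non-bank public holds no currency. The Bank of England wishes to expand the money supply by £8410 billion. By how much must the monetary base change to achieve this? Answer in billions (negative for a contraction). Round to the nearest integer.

£2851 billion

The money multiplier is m = 1 / (rr + e) = 1 / (0.2665 + 0.0725) ≈ 2.94985.
ΔMB = ΔM / m = (+8410) / 2.94985 ≈ 2850.9924 billion.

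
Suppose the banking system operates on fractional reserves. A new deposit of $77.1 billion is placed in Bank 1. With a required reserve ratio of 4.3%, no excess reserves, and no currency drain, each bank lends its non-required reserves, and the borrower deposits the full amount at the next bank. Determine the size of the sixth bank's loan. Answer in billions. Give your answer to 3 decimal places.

Each bank lends a fraction (1 − rr) = 0.9570 of the deposit it receives, so Bank 6 receives 77.1·0.9570^5 and lends 77.1·0.9570^6 ≈ 59.2279 billion.

$59.228 billion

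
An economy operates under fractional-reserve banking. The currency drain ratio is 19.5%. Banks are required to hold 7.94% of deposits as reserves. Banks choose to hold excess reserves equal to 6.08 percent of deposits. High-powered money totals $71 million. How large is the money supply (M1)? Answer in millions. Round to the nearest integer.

The money multiplier is m = (1 + c) / (rr + e + c) = (1 + 0.195) / (0.0794 + 0.0608 + 0.195) ≈ 3.5650.
So M = m × MB = 3.5650 × 71 = 253.115 million.

$253 million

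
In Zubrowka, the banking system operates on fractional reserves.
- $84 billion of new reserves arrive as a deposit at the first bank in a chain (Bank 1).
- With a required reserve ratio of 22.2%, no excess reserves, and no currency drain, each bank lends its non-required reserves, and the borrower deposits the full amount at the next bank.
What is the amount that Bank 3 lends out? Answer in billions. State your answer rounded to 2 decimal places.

Each bank lends a fraction (1 − rr) = 0.7780 of the deposit it receives, so Bank 3 receives 84·0.7780^2 and lends 84·0.7780^3 ≈ 39.5565 billion.

$39.56 billion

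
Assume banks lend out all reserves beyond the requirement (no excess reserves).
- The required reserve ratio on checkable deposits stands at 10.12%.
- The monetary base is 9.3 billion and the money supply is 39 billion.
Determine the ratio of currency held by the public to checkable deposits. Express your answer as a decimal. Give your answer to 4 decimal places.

0.1802

Using m = M/MB = 39/9.3 ≈ 4.193548. From m = (1 + c)/(c + rr + e), rearranging gives 1 + c = m·(c + rr + e), so c·(1 − m) = m·(rr + e) − 1.
Hence c = [m·(rr + e) − 1]/(1 − m) = [4.193548 × (0.1012 + 0) − 1] / (1 − 4.193548) ≈ 0.180242.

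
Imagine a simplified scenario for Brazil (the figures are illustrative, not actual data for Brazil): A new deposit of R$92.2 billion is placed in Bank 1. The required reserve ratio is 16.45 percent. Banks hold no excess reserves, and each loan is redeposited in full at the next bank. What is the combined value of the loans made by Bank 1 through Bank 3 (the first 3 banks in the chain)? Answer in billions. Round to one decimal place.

Bank i lends (1 − rr)^i of the original deposit: Bank 1 lends 92.2·0.8355 = 77.0331, Bank 2 lends 92.2·0.8355² ≈ 64.3612, and so on.
Summing a geometric series: total = 92.2·[0.8355·(1 − 0.8355^3) / (1 − 0.8355)] ≈ 195.1680 billion.

R$195.2 billion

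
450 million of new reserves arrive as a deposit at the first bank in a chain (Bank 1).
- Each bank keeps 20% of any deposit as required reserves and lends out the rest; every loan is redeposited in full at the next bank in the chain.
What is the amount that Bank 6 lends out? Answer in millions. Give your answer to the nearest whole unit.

Each bank lends a fraction (1 − rr) = 0.8000 of the deposit it receives, so Bank 6 receives 450·0.8000^5 and lends 450·0.8000^6 = 117.9648 million.

118 million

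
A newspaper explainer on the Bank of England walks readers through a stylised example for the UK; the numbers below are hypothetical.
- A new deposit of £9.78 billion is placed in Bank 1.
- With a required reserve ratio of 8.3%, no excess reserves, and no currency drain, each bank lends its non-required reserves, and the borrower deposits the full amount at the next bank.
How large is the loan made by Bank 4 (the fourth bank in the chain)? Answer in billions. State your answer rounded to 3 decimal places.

Each bank lends a fraction (1 − rr) = 0.9170 of the deposit it receives, so Bank 4 receives 9.78·0.9170^3 and lends 9.78·0.9170^4 ≈ 6.9154 billion.

£6.915 billion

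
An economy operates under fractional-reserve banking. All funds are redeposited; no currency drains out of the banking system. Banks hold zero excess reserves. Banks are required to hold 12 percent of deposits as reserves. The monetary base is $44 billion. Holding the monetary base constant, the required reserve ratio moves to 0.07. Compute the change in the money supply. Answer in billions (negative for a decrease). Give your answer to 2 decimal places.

$261.90 billion

Initially m₁ = 1 / (0.12) ≈ 8.33333, so M₁ = 8.33333 × 44 ≈ 366.6665 billion.
After the change m₂ = 1 / (0.07) ≈ 14.28571, so M₂ = 14.28571 × 44 ≈ 628.5712 billion.
ΔM = M₂ − M₁ = 628.5712 − 366.6665 = 261.9047 billion.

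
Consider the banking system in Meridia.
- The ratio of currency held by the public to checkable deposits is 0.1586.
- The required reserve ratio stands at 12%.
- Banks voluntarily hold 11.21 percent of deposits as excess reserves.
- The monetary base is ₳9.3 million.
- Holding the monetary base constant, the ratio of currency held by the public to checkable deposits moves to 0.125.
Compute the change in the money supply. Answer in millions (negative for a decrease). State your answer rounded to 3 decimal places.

Initially m₁ = (1 + 0.1586) / (0.12 + 0.1121 + 0.1586) ≈ 2.96545, so M₁ = 2.96545 × 9.3 ≈ 27.5787 million.
After the change m₂ = (1 + 0.125) / (0.12 + 0.1121 + 0.125) ≈ 3.15038, so M₂ = 3.15038 × 9.3 ≈ 29.2985 million.
ΔM = M₂ − M₁ = 29.2985 − 27.5787 = 1.7198 million.

₳1.720 million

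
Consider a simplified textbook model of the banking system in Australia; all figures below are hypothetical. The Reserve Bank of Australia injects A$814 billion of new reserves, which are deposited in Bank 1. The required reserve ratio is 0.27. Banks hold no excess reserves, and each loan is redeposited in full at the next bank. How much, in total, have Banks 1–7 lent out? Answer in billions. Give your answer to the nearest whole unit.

Bank i lends (1 − rr)^i of the original deposit: Bank 1 lends 814·0.7300 = 594.2200, Bank 2 lends 814·0.7300² = 433.7806, and so on.
Summing a geometric series: total = 814·[0.7300·(1 − 0.7300^7) / (1 − 0.7300)] ≈ 1957.6820 billion.

A$1958 billion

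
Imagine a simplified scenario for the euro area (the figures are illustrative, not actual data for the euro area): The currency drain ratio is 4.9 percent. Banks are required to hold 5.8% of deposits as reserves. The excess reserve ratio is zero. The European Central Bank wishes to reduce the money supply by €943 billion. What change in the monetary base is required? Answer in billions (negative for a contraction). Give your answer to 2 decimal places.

-96.19 billion

The money multiplier is m = (1 + c) / (rr + c) = (1 + 0.049) / (0.058 + 0.049) ≈ 9.803738.
ΔMB = ΔM / m = (−943) / 9.803738 ≈ -96.1878 billion.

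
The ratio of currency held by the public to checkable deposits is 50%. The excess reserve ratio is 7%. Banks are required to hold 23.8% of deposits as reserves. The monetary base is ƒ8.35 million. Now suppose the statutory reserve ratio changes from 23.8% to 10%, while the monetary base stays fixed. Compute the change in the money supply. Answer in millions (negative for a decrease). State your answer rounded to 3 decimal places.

ƒ3.193 million

Initially m₁ = (1 + 0.5) / (0.238 + 0.07 + 0.5) ≈ 1.85644, so M₁ = 1.85644 × 8.35 ≈ 15.5013 million.
After the change m₂ = (1 + 0.5) / (0.1 + 0.07 + 0.5) ≈ 2.23881, so M₂ = 2.23881 × 8.35 ≈ 18.6941 million.
ΔM = M₂ − M₁ = 18.6941 − 15.5013 = 3.1928 million.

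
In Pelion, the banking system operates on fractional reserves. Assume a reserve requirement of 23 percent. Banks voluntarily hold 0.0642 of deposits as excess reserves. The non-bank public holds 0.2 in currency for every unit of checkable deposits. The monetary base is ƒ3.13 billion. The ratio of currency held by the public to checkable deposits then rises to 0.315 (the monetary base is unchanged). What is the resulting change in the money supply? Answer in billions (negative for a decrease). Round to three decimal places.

-0.844 billion

Initially m₁ = (1 + 0.2) / (0.23 + 0.0642 + 0.2) ≈ 2.42817, so M₁ = 2.42817 × 3.13 ≈ 7.6002 billion.
After the change m₂ = (1 + 0.315) / (0.23 + 0.0642 + 0.315) ≈ 2.15857, so M₂ = 2.15857 × 3.13 ≈ 6.7563 billion.
ΔM = M₂ − M₁ = 6.7563 − 7.6002 = -0.8439 billion.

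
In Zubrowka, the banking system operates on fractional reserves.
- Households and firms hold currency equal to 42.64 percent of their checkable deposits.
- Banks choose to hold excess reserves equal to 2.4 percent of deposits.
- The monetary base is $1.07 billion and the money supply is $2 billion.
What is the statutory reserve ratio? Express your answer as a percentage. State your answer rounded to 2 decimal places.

31.27%

Using m = M/MB = 2/1.07 ≈ 1.869159. Since m = (1 + c)/(c + rr + e), the denominator satisfies c + rr + e = (1 + c)/m = (1 + 0.4264) / 1.869159 ≈ 0.763124.
With c = 0.4264 and e = 0.024, the statutory reserve ratio is 0.763124 − 0.4264 − 0.024 = 0.312724.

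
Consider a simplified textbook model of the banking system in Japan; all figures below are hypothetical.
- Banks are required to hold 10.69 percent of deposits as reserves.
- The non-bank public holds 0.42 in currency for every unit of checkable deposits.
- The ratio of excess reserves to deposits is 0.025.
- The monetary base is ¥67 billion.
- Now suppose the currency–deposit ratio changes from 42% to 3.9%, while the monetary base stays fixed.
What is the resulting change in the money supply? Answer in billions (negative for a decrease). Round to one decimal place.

¥234.9 billion

Initially m₁ = (1 + 0.42) / (0.1069 + 0.025 + 0.42) ≈ 2.5729, so M₁ = 2.5729 × 67 = 172.3843 billion.
After the change m₂ = (1 + 0.039) / (0.1069 + 0.025 + 0.039) ≈ 6.0796, so M₂ = 6.0796 × 67 = 407.3332 billion.
ΔM = M₂ − M₁ = 407.3332 − 172.3843 = 234.9489 billion.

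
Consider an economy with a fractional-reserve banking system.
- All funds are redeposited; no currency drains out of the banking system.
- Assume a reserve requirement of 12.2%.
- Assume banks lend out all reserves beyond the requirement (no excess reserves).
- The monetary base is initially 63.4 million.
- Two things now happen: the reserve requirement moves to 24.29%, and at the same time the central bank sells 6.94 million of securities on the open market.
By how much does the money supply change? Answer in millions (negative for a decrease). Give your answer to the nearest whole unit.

-287 million

Before: m₁ = 1 / (0.122) ≈ 8.1967, MB₁ = 63.4, so M₁ = 8.1967 × 63.4 ≈ 519.6708 million.
After: m₂ = 1 / (0.2429) ≈ 4.1169, MB₂ = 63.4 − 6.94 = 56.46, so M₂ = 4.1169 × 56.46 ≈ 232.4402 million.
ΔM = M₂ − M₁ = 232.4402 − 519.6708 = -287.2306 million.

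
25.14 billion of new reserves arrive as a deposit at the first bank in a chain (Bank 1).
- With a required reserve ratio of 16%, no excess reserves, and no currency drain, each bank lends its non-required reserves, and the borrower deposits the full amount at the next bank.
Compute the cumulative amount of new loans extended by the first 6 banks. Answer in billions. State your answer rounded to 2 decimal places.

85.62 billion

Bank i lends (1 − rr)^i of the original deposit: Bank 1 lends 25.14·0.8400 = 21.1176, Bank 2 lends 25.14·0.8400² ≈ 17.7388, and so on.
Summing a geometric series: total = 25.14·[0.8400·(1 − 0.8400^6) / (1 − 0.8400)] ≈ 85.6189 billion.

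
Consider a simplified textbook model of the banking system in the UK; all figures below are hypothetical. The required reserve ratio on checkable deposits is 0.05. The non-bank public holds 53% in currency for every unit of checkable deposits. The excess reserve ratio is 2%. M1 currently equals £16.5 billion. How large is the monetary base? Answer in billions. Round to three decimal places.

The money multiplier is m = (1 + c) / (rr + e + c) = (1 + 0.53) / (0.05 + 0.02 + 0.53) = 2.55.
MB = M / m = 16.5 / 2.55 ≈ 6.4706 billion.

£6.471 billion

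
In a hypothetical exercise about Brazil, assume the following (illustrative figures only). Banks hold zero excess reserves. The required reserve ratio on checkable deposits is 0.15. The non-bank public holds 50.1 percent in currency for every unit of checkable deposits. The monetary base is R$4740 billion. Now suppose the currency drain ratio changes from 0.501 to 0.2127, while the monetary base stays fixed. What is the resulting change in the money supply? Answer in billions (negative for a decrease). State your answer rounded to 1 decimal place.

R$4919.4 billion

Initially m₁ = (1 + 0.501) / (0.15 + 0.501) ≈ 2.305684, so M₁ = 2.305684 × 4740 ≈ 10928.9422 billion.
After the change m₂ = (1 + 0.2127) / (0.15 + 0.2127) ≈ 3.343535, so M₂ = 3.343535 × 4740 = 15848.3559 billion.
ΔM = M₂ − M₁ = 15848.3559 − 10928.9422 = 4919.4137 billion.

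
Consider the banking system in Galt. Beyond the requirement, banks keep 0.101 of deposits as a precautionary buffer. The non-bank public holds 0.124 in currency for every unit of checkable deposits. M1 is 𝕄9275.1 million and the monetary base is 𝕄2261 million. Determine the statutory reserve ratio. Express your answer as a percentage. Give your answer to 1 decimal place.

Using m = M/MB = 9275.1/2261 ≈ 4.102211. Since m = (1 + c)/(c + rr + e), the denominator satisfies c + rr + e = (1 + c)/m = (1 + 0.124) / 4.102211 ≈ 0.273999.
With c = 0.124 and e = 0.101, the statutory reserve ratio is 0.273999 − 0.124 − 0.101 = 0.048999.

4.9%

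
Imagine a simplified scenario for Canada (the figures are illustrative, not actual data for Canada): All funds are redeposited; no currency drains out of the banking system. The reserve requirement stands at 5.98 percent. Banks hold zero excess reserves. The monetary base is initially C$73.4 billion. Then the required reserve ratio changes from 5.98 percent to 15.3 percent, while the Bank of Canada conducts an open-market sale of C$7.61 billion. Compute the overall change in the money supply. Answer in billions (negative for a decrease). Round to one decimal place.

-797.4 billion

Before: m₁ = 1 / (0.0598) ≈ 16.7224, MB₁ = 73.4, so M₁ = 16.7224 × 73.4 ≈ 1227.4242 billion.
After: m₂ = 1 / (0.153) ≈ 6.5359, MB₂ = 73.4 − 7.61 = 65.79, so M₂ = 6.5359 × 65.79 ≈ 429.9969 billion.
ΔM = M₂ − M₁ = 429.9969 − 1227.4242 = -797.4273 billion.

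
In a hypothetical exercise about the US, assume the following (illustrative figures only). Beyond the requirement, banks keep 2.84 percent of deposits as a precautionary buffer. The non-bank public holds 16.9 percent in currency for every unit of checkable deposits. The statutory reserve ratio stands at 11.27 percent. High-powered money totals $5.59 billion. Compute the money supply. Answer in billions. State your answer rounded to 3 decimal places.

$21.073 billion

The money multiplier is m = (1 + c) / (rr + e + c) = (1 + 0.169) / (0.1127 + 0.0284 + 0.169) ≈ 3.76975.
So M = m × MB = 3.76975 × 5.59 ≈ 21.0729 billion.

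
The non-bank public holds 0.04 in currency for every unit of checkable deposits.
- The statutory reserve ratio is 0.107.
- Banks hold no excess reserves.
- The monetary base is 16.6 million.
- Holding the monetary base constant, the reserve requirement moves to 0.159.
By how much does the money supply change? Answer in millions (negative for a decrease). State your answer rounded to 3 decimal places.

-30.688 million

Initially m₁ = (1 + 0.04) / (0.107 + 0.04) ≈ 7.074830, so M₁ = 7.074830 × 16.6 ≈ 117.4422 million.
After the change m₂ = (1 + 0.04) / (0.159 + 0.04) ≈ 5.226131, so M₂ = 5.226131 × 16.6 ≈ 86.7538 million.
ΔM = M₂ − M₁ = 86.7538 − 117.4422 = -30.6884 million.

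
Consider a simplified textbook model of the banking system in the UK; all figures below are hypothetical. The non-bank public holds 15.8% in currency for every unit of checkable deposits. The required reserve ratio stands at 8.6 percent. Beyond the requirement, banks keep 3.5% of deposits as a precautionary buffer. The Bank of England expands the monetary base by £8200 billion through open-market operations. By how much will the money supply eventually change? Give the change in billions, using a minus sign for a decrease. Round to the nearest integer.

£34034 billion

The money multiplier is m = (1 + c) / (rr + e + c) = (1 + 0.158) / (0.086 + 0.035 + 0.158) ≈ 4.15054.
The purchase adds 8200 billion of base, so ΔM = m × ΔMB = 4.15054 × (+8200) = 34034.428 billion.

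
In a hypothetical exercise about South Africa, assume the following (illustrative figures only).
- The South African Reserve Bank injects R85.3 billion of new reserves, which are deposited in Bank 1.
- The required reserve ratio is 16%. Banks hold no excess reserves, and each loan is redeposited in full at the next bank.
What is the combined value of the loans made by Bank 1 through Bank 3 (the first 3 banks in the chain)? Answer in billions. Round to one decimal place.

R182.4 billion

Bank i lends (1 − rr)^i of the original deposit: Bank 1 lends 85.3·0.8400 = 71.6520, Bank 2 lends 85.3·0.8400² ≈ 60.1877, and so on.
Summing a geometric series: total = 85.3·[0.8400·(1 − 0.8400^3) / (1 − 0.8400)] ≈ 182.3973 billion.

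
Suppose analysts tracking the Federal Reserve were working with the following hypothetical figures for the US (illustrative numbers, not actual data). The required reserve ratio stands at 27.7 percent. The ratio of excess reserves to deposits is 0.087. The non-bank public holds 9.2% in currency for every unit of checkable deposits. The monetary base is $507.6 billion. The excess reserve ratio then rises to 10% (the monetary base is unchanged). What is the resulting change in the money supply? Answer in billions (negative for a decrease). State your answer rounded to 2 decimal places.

Initially m₁ = (1 + 0.092) / (0.277 + 0.087 + 0.092) ≈ 2.394737, so M₁ = 2.394737 × 507.6 ≈ 1215.5685 billion.
After the change m₂ = (1 + 0.092) / (0.277 + 0.1 + 0.092) ≈ 2.328358, so M₂ = 2.328358 × 507.6 ≈ 1181.8745 billion.
ΔM = M₂ − M₁ = 1181.8745 − 1215.5685 = -33.694 billion.

-33.69 billion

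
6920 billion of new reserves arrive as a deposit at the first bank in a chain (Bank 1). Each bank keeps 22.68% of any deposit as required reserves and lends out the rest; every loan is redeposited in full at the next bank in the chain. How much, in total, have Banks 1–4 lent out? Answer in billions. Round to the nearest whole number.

Bank i lends (1 − rr)^i of the original deposit: Bank 1 lends 6920·0.7732 = 5350.5440, Bank 2 lends 6920·0.7732² ≈ 4137.0406, and so on.
Summing a geometric series: total = 6920·[0.7732·(1 − 0.7732^4) / (1 − 0.7732)] ≈ 15159.6255 billion.

15160 billion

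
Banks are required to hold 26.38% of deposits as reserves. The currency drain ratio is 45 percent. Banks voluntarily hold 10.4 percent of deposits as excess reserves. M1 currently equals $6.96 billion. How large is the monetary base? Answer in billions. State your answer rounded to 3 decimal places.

The money multiplier is m = (1 + c) / (rr + e + c) = (1 + 0.45) / (0.2638 + 0.104 + 0.45) ≈ 1.77305.
MB = M / m = 6.96 / 1.77305 ≈ 3.9254 billion.

$3.925 billion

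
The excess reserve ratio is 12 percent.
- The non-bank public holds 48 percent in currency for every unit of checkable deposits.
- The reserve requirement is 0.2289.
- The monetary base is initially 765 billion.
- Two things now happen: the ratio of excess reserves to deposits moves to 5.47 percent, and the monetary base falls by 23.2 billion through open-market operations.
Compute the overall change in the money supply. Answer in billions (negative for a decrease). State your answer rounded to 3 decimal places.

Before: m₁ = (1 + 0.48) / (0.2289 + 0.12 + 0.48) ≈ 1.7854989, MB₁ = 765, so M₁ = 1.7854989 × 765 ≈ 1365.9067 billion.
After: m₂ = (1 + 0.48) / (0.2289 + 0.0547 + 0.48) ≈ 1.9381875, MB₂ = 765 − 23.2 = 741.8, so M₂ = 1.9381875 × 741.8 ≈ 1437.7475 billion.
ΔM = M₂ − M₁ = 1437.7475 − 1365.9067 = 71.8408 billion.

71.841 billion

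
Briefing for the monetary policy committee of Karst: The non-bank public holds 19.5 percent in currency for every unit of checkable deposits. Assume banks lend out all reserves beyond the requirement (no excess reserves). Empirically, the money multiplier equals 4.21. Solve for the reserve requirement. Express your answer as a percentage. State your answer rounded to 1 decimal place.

8.9%

Using m = 4.21. Since m = (1 + c)/(c + rr + e), the denominator satisfies c + rr + e = (1 + c)/m = (1 + 0.195) / 4.21 ≈ 0.283848.
With c = 0.195 and e = 0, the reserve requirement is 0.283848 − 0.195 − 0 = 0.088848.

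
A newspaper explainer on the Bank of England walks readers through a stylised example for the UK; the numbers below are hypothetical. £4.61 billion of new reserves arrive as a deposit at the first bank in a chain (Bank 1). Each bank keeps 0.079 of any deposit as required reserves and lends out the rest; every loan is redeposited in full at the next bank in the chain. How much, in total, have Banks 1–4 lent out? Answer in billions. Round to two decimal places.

£15.07 billion

Bank i lends (1 − rr)^i of the original deposit: Bank 1 lends 4.61·0.9210 ≈ 4.2458, Bank 2 lends 4.61·0.9210² ≈ 3.9104, and so on.
Summing a geometric series: total = 4.61·[0.9210·(1 − 0.9210^4) / (1 − 0.9210)] ≈ 15.0746 billion.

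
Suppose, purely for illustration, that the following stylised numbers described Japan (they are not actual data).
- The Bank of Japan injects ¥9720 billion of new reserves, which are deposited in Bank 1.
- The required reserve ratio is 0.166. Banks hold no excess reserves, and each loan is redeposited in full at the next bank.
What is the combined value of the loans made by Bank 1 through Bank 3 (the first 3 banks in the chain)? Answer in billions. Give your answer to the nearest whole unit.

Bank i lends (1 − rr)^i of the original deposit: Bank 1 lends 9720·0.8340 = 8106.4800, Bank 2 lends 9720·0.8340² ≈ 6760.8043, and so on.
Summing a geometric series: total = 9720·[0.8340·(1 − 0.8340^3) / (1 − 0.8340)] ≈ 20505.7951 billion.

¥20506 billion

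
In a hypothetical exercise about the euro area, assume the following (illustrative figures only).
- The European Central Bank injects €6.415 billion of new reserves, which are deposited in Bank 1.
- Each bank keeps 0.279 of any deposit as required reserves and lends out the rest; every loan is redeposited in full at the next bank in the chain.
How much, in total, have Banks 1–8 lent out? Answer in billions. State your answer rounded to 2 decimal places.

Bank i lends (1 − rr)^i of the original deposit: Bank 1 lends 6.415·0.7210 ≈ 4.6252, Bank 2 lends 6.415·0.7210² ≈ 3.3348, and so on.
Summing a geometric series: total = 6.415·[0.7210·(1 − 0.7210^8) / (1 − 0.7210)] ≈ 15.3672 billion.

€15.37 billion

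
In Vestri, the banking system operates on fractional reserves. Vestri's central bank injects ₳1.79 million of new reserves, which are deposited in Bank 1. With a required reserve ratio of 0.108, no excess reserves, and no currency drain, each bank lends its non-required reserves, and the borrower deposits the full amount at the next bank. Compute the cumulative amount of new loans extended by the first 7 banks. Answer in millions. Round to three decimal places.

Bank i lends (1 − rr)^i of the original deposit: Bank 1 lends 1.79·0.8920 ≈ 1.5967, Bank 2 lends 1.79·0.8920² ≈ 1.4242, and so on.
Summing a geometric series: total = 1.79·[0.8920·(1 − 0.8920^7) / (1 − 0.8920)] ≈ 8.1413 million.

₳8.141 million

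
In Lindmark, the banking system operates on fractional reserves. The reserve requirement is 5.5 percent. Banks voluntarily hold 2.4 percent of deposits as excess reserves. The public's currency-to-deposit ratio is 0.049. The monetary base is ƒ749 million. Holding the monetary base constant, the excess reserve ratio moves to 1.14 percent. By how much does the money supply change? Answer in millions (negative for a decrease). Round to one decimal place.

Initially m₁ = (1 + 0.049) / (0.055 + 0.024 + 0.049) ≈ 8.19531, so M₁ = 8.19531 × 749 ≈ 6138.2872 million.
After the change m₂ = (1 + 0.049) / (0.055 + 0.0114 + 0.049) ≈ 9.09012, so M₂ = 9.09012 × 749 ≈ 6808.4999 million.
ΔM = M₂ − M₁ = 6808.4999 − 6138.2872 = 670.2127 million.

ƒ670.2 million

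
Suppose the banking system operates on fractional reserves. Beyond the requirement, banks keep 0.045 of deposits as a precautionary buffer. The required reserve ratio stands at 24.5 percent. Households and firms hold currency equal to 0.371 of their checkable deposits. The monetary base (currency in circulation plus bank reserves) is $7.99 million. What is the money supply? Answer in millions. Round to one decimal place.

$16.6 million

The money multiplier is m = (1 + c) / (rr + e + c) = (1 + 0.371) / (0.245 + 0.045 + 0.371) ≈ 2.0741.
So M = m × MB = 2.0741 × 7.99 ≈ 16.5721 million.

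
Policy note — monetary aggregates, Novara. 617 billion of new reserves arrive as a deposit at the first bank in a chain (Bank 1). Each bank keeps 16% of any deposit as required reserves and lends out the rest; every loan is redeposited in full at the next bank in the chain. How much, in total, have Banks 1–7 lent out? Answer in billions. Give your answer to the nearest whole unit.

Bank i lends (1 − rr)^i of the original deposit: Bank 1 lends 617·0.8400 = 518.2800, Bank 2 lends 617·0.8400² = 435.3552, and so on.
Summing a geometric series: total = 617·[0.8400·(1 − 0.8400^7) / (1 − 0.8400)] ≈ 2283.3786 billion.

2283 billion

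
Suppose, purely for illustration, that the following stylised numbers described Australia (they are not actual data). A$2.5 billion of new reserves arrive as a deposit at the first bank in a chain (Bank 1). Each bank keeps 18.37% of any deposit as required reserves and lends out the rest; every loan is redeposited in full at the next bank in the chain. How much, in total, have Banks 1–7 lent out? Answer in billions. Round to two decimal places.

Bank i lends (1 − rr)^i of the original deposit: Bank 1 lends 2.5·0.8163 ≈ 2.0408, Bank 2 lends 2.5·0.8163² ≈ 1.6659, and so on.
Summing a geometric series: total = 2.5·[0.8163·(1 − 0.8163^7) / (1 − 0.8163)] ≈ 8.4261 billion.

A$8.43 billion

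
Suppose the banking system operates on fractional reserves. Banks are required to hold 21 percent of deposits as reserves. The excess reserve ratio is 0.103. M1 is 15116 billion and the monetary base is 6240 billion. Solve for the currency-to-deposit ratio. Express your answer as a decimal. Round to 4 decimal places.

0.1700

Using m = M/MB = 15116/6240 ≈ 2.422436. From m = (1 + c)/(c + rr + e), rearranging gives 1 + c = m·(c + rr + e), so c·(1 − m) = m·(rr + e) − 1.
Hence c = [m·(rr + e) − 1]/(1 − m) = [2.422436 × (0.21 + 0.103) − 1] / (1 − 2.422436) ≈ 0.169974.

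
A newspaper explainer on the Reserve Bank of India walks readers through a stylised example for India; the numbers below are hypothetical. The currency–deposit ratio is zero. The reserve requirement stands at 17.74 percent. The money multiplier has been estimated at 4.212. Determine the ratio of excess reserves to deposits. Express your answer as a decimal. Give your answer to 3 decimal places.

Using m = 4.212. Since m = (1 + c)/(c + rr + e), the denominator satisfies c + rr + e = (1 + c)/m = (1 + 0) / 4.212 ≈ 0.237417.
With c = 0 and rr = 0.1774, the ratio of excess reserves to deposits is 0.237417 − 0 − 0.1774 = 0.060017.

0.060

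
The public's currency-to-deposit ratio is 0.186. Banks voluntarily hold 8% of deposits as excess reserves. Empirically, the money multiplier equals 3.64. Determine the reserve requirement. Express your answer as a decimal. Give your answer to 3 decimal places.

Using m = 3.64. Since m = (1 + c)/(c + rr + e), the denominator satisfies c + rr + e = (1 + c)/m = (1 + 0.186) / 3.64 ≈ 0.325824.
With c = 0.186 and e = 0.08, the reserve requirement is 0.325824 − 0.186 − 0.08 = 0.059824.

0.060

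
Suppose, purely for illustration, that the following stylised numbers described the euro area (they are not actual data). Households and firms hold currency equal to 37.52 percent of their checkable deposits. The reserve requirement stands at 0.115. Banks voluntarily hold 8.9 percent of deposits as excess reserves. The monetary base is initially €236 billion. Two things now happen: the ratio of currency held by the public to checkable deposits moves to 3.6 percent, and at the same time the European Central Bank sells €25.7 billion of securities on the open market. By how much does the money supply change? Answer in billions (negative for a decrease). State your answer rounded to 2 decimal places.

Before: m₁ = (1 + 0.3752) / (0.115 + 0.089 + 0.3752) ≈ 2.374309, MB₁ = 236, so M₁ = 2.374309 × 236 ≈ 560.3369 billion.
After: m₂ = (1 + 0.036) / (0.115 + 0.089 + 0.036) ≈ 4.316667, MB₂ = 236 − 25.7 = 210.3, so M₂ = 4.316667 × 210.3 ≈ 907.7951 billion.
ΔM = M₂ − M₁ = 907.7951 − 560.3369 = 347.4582 billion.

€347.46 billion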